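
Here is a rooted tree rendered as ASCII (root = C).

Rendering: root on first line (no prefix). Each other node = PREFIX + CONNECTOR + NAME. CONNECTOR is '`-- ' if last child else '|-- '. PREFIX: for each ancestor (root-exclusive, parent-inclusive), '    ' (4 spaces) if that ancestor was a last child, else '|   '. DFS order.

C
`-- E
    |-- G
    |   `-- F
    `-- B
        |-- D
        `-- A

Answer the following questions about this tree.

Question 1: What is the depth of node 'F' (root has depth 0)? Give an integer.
Path from root to F: C -> E -> G -> F
Depth = number of edges = 3

Answer: 3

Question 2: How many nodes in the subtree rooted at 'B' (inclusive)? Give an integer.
Answer: 3

Derivation:
Subtree rooted at B contains: A, B, D
Count = 3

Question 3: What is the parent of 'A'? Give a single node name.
Answer: B

Derivation:
Scan adjacency: A appears as child of B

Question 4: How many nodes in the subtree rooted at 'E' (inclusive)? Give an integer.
Subtree rooted at E contains: A, B, D, E, F, G
Count = 6

Answer: 6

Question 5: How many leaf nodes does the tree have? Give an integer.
Leaves (nodes with no children): A, D, F

Answer: 3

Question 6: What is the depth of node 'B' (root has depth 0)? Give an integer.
Answer: 2

Derivation:
Path from root to B: C -> E -> B
Depth = number of edges = 2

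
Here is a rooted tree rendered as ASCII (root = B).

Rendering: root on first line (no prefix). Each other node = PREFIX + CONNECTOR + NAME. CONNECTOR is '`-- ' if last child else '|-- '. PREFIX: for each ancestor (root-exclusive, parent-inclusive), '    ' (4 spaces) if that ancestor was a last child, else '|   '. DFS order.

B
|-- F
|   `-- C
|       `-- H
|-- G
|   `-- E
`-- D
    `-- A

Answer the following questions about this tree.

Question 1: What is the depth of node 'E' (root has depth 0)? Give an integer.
Answer: 2

Derivation:
Path from root to E: B -> G -> E
Depth = number of edges = 2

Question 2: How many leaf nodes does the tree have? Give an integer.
Leaves (nodes with no children): A, E, H

Answer: 3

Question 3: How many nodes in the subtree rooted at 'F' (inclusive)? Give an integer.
Answer: 3

Derivation:
Subtree rooted at F contains: C, F, H
Count = 3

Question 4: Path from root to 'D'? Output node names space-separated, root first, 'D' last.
Walk down from root: B -> D

Answer: B D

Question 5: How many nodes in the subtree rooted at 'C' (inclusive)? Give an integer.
Answer: 2

Derivation:
Subtree rooted at C contains: C, H
Count = 2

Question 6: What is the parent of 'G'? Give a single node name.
Scan adjacency: G appears as child of B

Answer: B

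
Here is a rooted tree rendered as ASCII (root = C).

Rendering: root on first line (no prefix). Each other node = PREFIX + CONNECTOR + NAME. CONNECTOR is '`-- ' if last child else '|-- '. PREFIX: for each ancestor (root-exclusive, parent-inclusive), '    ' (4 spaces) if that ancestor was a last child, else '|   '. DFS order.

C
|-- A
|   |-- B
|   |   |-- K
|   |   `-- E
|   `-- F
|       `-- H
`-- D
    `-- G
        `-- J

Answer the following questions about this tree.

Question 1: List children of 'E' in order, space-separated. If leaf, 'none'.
Answer: none

Derivation:
Node E's children (from adjacency): (leaf)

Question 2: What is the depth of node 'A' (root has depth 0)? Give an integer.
Answer: 1

Derivation:
Path from root to A: C -> A
Depth = number of edges = 1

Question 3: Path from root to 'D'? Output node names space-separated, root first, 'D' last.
Walk down from root: C -> D

Answer: C D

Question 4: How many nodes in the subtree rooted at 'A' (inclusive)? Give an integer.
Subtree rooted at A contains: A, B, E, F, H, K
Count = 6

Answer: 6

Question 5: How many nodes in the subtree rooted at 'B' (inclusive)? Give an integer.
Subtree rooted at B contains: B, E, K
Count = 3

Answer: 3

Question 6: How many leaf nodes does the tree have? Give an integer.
Leaves (nodes with no children): E, H, J, K

Answer: 4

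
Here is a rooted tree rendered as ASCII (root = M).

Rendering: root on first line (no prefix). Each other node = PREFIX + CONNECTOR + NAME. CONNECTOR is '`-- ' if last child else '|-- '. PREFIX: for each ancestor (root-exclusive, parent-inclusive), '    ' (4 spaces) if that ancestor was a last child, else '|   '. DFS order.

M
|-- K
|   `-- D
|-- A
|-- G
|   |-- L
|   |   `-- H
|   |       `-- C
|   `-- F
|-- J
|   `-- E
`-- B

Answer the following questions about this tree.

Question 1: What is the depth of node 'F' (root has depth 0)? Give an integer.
Answer: 2

Derivation:
Path from root to F: M -> G -> F
Depth = number of edges = 2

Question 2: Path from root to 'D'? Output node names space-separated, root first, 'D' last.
Walk down from root: M -> K -> D

Answer: M K D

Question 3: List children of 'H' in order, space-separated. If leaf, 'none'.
Answer: C

Derivation:
Node H's children (from adjacency): C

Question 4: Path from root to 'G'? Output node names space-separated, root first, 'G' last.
Answer: M G

Derivation:
Walk down from root: M -> G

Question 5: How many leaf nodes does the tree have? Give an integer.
Leaves (nodes with no children): A, B, C, D, E, F

Answer: 6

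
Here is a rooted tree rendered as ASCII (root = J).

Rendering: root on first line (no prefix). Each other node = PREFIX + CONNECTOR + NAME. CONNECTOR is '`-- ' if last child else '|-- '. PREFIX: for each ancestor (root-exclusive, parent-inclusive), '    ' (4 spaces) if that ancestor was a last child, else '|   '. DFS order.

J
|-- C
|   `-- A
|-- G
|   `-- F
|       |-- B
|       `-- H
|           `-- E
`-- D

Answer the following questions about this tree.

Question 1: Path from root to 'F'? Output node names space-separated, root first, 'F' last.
Answer: J G F

Derivation:
Walk down from root: J -> G -> F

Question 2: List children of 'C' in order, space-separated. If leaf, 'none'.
Node C's children (from adjacency): A

Answer: A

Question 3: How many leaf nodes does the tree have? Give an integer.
Answer: 4

Derivation:
Leaves (nodes with no children): A, B, D, E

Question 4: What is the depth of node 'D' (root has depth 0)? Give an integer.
Path from root to D: J -> D
Depth = number of edges = 1

Answer: 1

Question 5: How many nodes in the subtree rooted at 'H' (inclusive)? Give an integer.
Subtree rooted at H contains: E, H
Count = 2

Answer: 2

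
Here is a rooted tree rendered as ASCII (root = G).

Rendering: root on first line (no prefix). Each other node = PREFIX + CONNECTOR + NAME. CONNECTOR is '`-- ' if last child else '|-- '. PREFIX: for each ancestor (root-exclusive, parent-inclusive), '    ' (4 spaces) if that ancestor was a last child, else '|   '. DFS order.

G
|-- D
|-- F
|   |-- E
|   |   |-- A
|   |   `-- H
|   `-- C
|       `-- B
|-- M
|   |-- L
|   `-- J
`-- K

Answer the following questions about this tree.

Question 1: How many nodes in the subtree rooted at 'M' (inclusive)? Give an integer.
Subtree rooted at M contains: J, L, M
Count = 3

Answer: 3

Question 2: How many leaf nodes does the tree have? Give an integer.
Leaves (nodes with no children): A, B, D, H, J, K, L

Answer: 7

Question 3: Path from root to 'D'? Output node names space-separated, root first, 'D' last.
Walk down from root: G -> D

Answer: G D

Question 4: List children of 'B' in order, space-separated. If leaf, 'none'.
Answer: none

Derivation:
Node B's children (from adjacency): (leaf)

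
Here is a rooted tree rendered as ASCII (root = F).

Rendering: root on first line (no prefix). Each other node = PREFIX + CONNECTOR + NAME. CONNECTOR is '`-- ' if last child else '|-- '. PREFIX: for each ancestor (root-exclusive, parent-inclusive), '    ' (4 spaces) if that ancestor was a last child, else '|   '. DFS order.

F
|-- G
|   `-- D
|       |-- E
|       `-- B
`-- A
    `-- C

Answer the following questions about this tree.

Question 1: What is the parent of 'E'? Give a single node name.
Answer: D

Derivation:
Scan adjacency: E appears as child of D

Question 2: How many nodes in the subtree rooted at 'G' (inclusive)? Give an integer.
Subtree rooted at G contains: B, D, E, G
Count = 4

Answer: 4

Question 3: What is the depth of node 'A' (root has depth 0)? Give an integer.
Answer: 1

Derivation:
Path from root to A: F -> A
Depth = number of edges = 1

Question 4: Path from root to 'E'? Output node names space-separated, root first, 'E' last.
Walk down from root: F -> G -> D -> E

Answer: F G D E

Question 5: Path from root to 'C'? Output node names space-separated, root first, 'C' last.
Walk down from root: F -> A -> C

Answer: F A C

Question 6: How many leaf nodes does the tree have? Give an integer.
Answer: 3

Derivation:
Leaves (nodes with no children): B, C, E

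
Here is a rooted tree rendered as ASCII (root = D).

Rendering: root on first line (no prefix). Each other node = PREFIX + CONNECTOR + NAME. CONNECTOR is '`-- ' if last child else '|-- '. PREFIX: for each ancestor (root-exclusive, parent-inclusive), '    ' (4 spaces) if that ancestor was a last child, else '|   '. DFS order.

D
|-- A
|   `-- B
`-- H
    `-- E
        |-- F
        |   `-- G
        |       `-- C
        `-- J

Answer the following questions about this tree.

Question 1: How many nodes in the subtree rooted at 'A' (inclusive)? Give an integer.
Subtree rooted at A contains: A, B
Count = 2

Answer: 2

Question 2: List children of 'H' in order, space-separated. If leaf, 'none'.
Answer: E

Derivation:
Node H's children (from adjacency): E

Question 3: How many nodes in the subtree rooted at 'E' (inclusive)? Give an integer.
Subtree rooted at E contains: C, E, F, G, J
Count = 5

Answer: 5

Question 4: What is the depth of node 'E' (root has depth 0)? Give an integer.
Answer: 2

Derivation:
Path from root to E: D -> H -> E
Depth = number of edges = 2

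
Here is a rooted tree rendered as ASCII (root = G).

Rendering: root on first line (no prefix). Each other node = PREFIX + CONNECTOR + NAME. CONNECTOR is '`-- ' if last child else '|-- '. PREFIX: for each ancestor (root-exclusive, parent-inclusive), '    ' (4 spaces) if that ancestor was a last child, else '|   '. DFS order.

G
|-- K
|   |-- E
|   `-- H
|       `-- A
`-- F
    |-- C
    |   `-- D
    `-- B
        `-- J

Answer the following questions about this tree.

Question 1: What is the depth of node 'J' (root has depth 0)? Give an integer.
Answer: 3

Derivation:
Path from root to J: G -> F -> B -> J
Depth = number of edges = 3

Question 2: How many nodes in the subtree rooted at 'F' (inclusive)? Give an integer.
Subtree rooted at F contains: B, C, D, F, J
Count = 5

Answer: 5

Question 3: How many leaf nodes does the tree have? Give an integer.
Leaves (nodes with no children): A, D, E, J

Answer: 4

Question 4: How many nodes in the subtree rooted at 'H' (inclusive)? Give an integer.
Answer: 2

Derivation:
Subtree rooted at H contains: A, H
Count = 2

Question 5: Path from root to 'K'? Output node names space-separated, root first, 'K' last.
Walk down from root: G -> K

Answer: G K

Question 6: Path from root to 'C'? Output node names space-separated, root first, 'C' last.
Answer: G F C

Derivation:
Walk down from root: G -> F -> C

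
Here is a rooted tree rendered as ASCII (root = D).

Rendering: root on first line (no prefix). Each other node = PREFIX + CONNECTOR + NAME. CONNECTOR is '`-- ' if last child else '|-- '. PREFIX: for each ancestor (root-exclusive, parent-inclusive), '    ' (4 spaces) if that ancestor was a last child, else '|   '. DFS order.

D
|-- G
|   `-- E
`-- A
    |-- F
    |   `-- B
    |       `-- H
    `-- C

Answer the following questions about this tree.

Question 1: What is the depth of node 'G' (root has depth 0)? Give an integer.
Path from root to G: D -> G
Depth = number of edges = 1

Answer: 1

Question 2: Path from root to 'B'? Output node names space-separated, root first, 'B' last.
Walk down from root: D -> A -> F -> B

Answer: D A F B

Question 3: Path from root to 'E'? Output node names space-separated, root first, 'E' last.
Walk down from root: D -> G -> E

Answer: D G E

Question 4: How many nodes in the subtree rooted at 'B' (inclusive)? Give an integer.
Answer: 2

Derivation:
Subtree rooted at B contains: B, H
Count = 2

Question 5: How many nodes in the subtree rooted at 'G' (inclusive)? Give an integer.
Subtree rooted at G contains: E, G
Count = 2

Answer: 2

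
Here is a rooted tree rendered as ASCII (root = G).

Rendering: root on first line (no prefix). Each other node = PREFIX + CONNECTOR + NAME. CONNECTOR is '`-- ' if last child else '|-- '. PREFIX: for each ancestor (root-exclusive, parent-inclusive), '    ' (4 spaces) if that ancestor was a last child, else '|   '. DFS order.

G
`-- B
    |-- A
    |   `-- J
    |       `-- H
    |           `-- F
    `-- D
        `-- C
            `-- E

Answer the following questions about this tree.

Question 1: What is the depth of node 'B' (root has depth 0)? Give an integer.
Answer: 1

Derivation:
Path from root to B: G -> B
Depth = number of edges = 1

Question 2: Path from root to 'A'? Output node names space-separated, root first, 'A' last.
Walk down from root: G -> B -> A

Answer: G B A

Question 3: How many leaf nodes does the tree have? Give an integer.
Leaves (nodes with no children): E, F

Answer: 2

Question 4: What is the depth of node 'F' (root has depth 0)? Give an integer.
Path from root to F: G -> B -> A -> J -> H -> F
Depth = number of edges = 5

Answer: 5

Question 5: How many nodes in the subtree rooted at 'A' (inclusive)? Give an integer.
Answer: 4

Derivation:
Subtree rooted at A contains: A, F, H, J
Count = 4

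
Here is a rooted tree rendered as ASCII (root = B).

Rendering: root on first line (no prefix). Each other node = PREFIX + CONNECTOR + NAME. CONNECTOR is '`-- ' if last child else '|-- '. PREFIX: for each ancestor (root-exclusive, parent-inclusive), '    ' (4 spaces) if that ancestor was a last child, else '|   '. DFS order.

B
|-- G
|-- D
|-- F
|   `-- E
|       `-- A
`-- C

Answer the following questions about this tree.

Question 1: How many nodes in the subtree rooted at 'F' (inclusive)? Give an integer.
Subtree rooted at F contains: A, E, F
Count = 3

Answer: 3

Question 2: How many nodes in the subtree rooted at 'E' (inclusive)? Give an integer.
Subtree rooted at E contains: A, E
Count = 2

Answer: 2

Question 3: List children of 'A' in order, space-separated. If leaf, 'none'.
Answer: none

Derivation:
Node A's children (from adjacency): (leaf)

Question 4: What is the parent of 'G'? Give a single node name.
Scan adjacency: G appears as child of B

Answer: B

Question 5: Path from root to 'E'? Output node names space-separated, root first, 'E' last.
Walk down from root: B -> F -> E

Answer: B F E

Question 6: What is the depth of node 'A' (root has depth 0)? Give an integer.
Answer: 3

Derivation:
Path from root to A: B -> F -> E -> A
Depth = number of edges = 3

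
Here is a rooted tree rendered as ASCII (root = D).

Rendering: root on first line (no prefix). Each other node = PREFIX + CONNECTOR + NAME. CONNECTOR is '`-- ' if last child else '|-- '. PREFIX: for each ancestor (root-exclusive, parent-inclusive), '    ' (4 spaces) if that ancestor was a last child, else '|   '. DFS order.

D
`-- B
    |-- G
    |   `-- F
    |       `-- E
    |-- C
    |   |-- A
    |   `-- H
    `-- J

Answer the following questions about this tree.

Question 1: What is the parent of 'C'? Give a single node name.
Scan adjacency: C appears as child of B

Answer: B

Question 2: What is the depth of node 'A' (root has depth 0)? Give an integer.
Answer: 3

Derivation:
Path from root to A: D -> B -> C -> A
Depth = number of edges = 3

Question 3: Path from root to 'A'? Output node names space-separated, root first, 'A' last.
Walk down from root: D -> B -> C -> A

Answer: D B C A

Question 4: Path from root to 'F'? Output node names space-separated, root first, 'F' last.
Answer: D B G F

Derivation:
Walk down from root: D -> B -> G -> F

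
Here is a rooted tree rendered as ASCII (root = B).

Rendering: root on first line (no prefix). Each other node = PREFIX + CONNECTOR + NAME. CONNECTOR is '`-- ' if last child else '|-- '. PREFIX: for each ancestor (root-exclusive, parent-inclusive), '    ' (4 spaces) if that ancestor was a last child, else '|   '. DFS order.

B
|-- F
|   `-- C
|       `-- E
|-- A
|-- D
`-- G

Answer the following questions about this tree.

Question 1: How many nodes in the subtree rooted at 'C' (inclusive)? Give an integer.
Answer: 2

Derivation:
Subtree rooted at C contains: C, E
Count = 2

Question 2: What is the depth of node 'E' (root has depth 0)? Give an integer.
Answer: 3

Derivation:
Path from root to E: B -> F -> C -> E
Depth = number of edges = 3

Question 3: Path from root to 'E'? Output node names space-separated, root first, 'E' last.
Answer: B F C E

Derivation:
Walk down from root: B -> F -> C -> E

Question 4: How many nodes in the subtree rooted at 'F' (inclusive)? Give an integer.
Answer: 3

Derivation:
Subtree rooted at F contains: C, E, F
Count = 3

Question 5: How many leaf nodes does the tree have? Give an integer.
Answer: 4

Derivation:
Leaves (nodes with no children): A, D, E, G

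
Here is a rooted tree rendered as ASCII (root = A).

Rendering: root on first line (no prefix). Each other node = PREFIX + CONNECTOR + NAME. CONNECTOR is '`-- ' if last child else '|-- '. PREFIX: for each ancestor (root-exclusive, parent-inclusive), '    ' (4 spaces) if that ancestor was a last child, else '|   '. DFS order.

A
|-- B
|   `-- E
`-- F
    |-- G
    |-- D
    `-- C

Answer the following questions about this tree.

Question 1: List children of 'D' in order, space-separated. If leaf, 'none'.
Answer: none

Derivation:
Node D's children (from adjacency): (leaf)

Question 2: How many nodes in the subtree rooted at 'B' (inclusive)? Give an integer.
Subtree rooted at B contains: B, E
Count = 2

Answer: 2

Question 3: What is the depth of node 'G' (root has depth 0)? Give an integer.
Path from root to G: A -> F -> G
Depth = number of edges = 2

Answer: 2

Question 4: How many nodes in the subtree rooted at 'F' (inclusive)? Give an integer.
Subtree rooted at F contains: C, D, F, G
Count = 4

Answer: 4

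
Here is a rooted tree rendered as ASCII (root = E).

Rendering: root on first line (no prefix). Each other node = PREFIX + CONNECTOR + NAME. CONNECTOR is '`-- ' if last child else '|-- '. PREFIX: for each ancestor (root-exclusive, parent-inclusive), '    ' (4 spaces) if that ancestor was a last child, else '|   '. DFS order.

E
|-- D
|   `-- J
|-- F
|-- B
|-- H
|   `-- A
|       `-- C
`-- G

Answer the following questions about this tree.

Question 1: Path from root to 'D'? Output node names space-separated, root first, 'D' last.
Answer: E D

Derivation:
Walk down from root: E -> D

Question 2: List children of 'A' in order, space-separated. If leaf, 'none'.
Node A's children (from adjacency): C

Answer: C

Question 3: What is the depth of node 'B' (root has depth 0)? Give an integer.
Answer: 1

Derivation:
Path from root to B: E -> B
Depth = number of edges = 1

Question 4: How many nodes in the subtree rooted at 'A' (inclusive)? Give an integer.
Answer: 2

Derivation:
Subtree rooted at A contains: A, C
Count = 2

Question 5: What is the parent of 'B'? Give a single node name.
Scan adjacency: B appears as child of E

Answer: E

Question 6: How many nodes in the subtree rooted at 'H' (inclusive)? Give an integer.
Subtree rooted at H contains: A, C, H
Count = 3

Answer: 3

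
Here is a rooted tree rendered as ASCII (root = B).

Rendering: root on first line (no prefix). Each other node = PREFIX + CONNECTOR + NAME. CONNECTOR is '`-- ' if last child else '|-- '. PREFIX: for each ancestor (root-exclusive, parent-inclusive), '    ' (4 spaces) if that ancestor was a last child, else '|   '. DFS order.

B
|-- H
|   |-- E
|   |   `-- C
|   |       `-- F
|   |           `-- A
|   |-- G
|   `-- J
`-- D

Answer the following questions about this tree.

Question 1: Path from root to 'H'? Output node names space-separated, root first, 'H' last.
Walk down from root: B -> H

Answer: B H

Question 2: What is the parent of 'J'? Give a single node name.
Answer: H

Derivation:
Scan adjacency: J appears as child of H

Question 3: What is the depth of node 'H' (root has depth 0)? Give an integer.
Answer: 1

Derivation:
Path from root to H: B -> H
Depth = number of edges = 1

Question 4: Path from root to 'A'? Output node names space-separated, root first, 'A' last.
Walk down from root: B -> H -> E -> C -> F -> A

Answer: B H E C F A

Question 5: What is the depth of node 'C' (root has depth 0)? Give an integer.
Path from root to C: B -> H -> E -> C
Depth = number of edges = 3

Answer: 3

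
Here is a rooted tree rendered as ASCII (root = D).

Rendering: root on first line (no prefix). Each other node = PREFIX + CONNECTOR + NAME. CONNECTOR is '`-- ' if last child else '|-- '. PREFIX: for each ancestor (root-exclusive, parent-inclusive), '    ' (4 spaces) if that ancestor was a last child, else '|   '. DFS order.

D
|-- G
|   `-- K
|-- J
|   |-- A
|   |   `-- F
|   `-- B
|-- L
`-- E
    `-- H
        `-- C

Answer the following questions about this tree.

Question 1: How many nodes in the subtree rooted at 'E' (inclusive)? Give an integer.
Subtree rooted at E contains: C, E, H
Count = 3

Answer: 3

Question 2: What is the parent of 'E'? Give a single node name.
Scan adjacency: E appears as child of D

Answer: D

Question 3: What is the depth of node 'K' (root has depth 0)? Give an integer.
Path from root to K: D -> G -> K
Depth = number of edges = 2

Answer: 2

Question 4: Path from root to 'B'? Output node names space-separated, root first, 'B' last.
Walk down from root: D -> J -> B

Answer: D J B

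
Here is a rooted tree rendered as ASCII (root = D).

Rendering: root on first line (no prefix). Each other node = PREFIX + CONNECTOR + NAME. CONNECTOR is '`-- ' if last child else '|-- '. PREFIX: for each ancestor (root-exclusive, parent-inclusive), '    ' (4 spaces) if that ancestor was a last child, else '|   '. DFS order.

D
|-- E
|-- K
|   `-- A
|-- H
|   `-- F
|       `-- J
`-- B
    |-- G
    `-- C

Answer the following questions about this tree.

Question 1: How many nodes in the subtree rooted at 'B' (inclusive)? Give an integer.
Subtree rooted at B contains: B, C, G
Count = 3

Answer: 3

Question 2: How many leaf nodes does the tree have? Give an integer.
Leaves (nodes with no children): A, C, E, G, J

Answer: 5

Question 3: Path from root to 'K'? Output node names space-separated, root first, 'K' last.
Walk down from root: D -> K

Answer: D K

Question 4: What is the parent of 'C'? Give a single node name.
Answer: B

Derivation:
Scan adjacency: C appears as child of B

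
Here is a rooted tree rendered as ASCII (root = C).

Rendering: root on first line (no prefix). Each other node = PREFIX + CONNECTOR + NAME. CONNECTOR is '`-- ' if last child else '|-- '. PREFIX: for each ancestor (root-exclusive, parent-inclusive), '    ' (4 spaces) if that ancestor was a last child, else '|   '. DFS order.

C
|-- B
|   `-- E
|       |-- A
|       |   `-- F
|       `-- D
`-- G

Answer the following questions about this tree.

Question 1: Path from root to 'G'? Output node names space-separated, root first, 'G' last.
Answer: C G

Derivation:
Walk down from root: C -> G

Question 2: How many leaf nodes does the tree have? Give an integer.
Answer: 3

Derivation:
Leaves (nodes with no children): D, F, G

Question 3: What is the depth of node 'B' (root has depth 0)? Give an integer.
Answer: 1

Derivation:
Path from root to B: C -> B
Depth = number of edges = 1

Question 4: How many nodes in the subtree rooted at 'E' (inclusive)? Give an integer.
Subtree rooted at E contains: A, D, E, F
Count = 4

Answer: 4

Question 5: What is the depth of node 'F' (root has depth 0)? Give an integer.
Path from root to F: C -> B -> E -> A -> F
Depth = number of edges = 4

Answer: 4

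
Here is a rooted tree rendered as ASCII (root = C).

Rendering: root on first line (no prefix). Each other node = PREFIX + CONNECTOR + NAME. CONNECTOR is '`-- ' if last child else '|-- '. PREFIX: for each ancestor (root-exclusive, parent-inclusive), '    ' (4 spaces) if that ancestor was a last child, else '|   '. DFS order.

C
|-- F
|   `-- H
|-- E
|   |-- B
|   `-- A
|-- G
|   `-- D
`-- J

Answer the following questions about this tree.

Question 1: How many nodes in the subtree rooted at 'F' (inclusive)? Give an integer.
Subtree rooted at F contains: F, H
Count = 2

Answer: 2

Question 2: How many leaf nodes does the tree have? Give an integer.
Leaves (nodes with no children): A, B, D, H, J

Answer: 5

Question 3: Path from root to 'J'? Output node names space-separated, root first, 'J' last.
Answer: C J

Derivation:
Walk down from root: C -> J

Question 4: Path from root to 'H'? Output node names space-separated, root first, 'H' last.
Answer: C F H

Derivation:
Walk down from root: C -> F -> H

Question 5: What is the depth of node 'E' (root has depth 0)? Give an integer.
Answer: 1

Derivation:
Path from root to E: C -> E
Depth = number of edges = 1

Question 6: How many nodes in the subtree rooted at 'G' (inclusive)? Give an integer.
Subtree rooted at G contains: D, G
Count = 2

Answer: 2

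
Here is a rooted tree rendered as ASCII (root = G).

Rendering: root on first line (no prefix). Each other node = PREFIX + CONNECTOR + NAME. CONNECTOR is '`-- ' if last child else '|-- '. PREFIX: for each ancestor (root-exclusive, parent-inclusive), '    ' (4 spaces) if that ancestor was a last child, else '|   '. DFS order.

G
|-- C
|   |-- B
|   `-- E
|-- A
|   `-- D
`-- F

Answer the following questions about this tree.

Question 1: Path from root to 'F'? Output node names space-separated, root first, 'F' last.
Answer: G F

Derivation:
Walk down from root: G -> F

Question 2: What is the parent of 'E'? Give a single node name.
Answer: C

Derivation:
Scan adjacency: E appears as child of C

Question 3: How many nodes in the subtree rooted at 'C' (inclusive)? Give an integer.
Answer: 3

Derivation:
Subtree rooted at C contains: B, C, E
Count = 3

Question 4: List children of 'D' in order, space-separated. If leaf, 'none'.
Node D's children (from adjacency): (leaf)

Answer: none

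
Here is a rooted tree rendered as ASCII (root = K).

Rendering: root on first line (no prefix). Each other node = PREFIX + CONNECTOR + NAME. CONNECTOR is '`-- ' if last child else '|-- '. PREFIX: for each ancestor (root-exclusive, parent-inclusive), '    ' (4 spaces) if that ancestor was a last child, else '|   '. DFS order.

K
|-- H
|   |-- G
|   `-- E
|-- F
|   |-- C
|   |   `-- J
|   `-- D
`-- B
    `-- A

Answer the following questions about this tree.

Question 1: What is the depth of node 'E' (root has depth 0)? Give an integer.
Answer: 2

Derivation:
Path from root to E: K -> H -> E
Depth = number of edges = 2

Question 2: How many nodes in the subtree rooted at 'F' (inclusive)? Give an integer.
Answer: 4

Derivation:
Subtree rooted at F contains: C, D, F, J
Count = 4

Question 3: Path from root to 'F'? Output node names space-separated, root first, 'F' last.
Walk down from root: K -> F

Answer: K F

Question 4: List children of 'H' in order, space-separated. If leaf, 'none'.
Node H's children (from adjacency): G, E

Answer: G E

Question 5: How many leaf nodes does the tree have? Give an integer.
Answer: 5

Derivation:
Leaves (nodes with no children): A, D, E, G, J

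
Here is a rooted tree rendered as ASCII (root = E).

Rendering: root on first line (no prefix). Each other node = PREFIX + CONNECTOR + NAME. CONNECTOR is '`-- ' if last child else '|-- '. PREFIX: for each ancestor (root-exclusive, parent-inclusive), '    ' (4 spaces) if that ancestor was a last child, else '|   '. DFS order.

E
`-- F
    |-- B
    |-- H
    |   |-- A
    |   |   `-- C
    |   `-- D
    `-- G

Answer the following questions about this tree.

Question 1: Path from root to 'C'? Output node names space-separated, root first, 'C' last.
Walk down from root: E -> F -> H -> A -> C

Answer: E F H A C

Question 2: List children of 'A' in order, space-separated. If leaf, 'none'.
Node A's children (from adjacency): C

Answer: C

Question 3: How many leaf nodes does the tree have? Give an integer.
Answer: 4

Derivation:
Leaves (nodes with no children): B, C, D, G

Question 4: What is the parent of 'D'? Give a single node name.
Scan adjacency: D appears as child of H

Answer: H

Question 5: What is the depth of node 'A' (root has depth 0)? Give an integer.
Path from root to A: E -> F -> H -> A
Depth = number of edges = 3

Answer: 3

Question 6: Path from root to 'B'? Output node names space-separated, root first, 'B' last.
Answer: E F B

Derivation:
Walk down from root: E -> F -> B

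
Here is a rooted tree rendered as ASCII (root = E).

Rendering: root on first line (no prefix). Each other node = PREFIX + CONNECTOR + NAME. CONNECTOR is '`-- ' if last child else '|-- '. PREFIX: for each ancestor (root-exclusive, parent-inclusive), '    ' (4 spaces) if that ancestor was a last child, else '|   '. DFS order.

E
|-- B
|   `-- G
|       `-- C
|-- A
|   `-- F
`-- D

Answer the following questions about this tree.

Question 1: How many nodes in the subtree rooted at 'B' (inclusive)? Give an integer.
Subtree rooted at B contains: B, C, G
Count = 3

Answer: 3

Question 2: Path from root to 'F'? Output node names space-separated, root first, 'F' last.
Answer: E A F

Derivation:
Walk down from root: E -> A -> F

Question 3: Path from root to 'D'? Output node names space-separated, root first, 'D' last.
Answer: E D

Derivation:
Walk down from root: E -> D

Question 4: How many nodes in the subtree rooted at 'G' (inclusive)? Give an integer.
Subtree rooted at G contains: C, G
Count = 2

Answer: 2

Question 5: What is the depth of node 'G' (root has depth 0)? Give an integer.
Path from root to G: E -> B -> G
Depth = number of edges = 2

Answer: 2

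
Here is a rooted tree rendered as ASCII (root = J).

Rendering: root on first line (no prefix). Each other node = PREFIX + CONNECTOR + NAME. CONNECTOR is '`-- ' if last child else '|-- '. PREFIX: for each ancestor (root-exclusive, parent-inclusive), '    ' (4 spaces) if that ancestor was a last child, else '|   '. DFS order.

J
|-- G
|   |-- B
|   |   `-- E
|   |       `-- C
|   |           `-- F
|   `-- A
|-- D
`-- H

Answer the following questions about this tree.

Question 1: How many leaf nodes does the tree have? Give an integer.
Answer: 4

Derivation:
Leaves (nodes with no children): A, D, F, H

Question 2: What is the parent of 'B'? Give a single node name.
Answer: G

Derivation:
Scan adjacency: B appears as child of G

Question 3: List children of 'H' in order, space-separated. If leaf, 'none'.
Answer: none

Derivation:
Node H's children (from adjacency): (leaf)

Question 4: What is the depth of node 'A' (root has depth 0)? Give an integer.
Answer: 2

Derivation:
Path from root to A: J -> G -> A
Depth = number of edges = 2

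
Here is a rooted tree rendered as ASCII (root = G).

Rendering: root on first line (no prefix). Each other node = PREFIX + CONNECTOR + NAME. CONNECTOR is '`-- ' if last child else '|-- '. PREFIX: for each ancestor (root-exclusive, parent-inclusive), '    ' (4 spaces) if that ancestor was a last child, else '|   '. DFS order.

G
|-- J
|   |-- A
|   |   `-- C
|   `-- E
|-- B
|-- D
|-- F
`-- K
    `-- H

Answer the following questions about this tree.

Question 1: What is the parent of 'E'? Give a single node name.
Answer: J

Derivation:
Scan adjacency: E appears as child of J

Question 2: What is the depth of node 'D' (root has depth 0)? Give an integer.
Path from root to D: G -> D
Depth = number of edges = 1

Answer: 1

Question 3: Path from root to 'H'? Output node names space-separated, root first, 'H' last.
Answer: G K H

Derivation:
Walk down from root: G -> K -> H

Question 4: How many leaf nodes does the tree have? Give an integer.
Leaves (nodes with no children): B, C, D, E, F, H

Answer: 6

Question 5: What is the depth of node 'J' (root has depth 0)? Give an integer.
Answer: 1

Derivation:
Path from root to J: G -> J
Depth = number of edges = 1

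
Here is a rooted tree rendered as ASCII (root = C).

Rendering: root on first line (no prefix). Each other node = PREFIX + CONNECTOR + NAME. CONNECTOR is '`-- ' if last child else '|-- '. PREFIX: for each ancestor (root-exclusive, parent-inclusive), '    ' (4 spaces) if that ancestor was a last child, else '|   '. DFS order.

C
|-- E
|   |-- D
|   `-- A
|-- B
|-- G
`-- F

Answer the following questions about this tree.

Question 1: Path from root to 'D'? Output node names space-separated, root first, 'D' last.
Answer: C E D

Derivation:
Walk down from root: C -> E -> D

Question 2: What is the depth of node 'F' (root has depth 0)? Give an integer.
Answer: 1

Derivation:
Path from root to F: C -> F
Depth = number of edges = 1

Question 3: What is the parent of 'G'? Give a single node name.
Scan adjacency: G appears as child of C

Answer: C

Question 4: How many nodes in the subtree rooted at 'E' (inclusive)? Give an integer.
Answer: 3

Derivation:
Subtree rooted at E contains: A, D, E
Count = 3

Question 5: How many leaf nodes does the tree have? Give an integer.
Leaves (nodes with no children): A, B, D, F, G

Answer: 5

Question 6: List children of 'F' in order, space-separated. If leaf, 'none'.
Answer: none

Derivation:
Node F's children (from adjacency): (leaf)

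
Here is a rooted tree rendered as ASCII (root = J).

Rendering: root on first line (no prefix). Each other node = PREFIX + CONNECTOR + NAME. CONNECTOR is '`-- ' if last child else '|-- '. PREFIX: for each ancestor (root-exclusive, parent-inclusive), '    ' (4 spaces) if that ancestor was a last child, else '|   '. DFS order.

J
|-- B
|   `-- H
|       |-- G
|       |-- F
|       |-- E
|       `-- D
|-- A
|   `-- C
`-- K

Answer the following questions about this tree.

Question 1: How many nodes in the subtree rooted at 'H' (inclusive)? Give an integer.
Subtree rooted at H contains: D, E, F, G, H
Count = 5

Answer: 5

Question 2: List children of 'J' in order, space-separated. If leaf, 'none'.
Answer: B A K

Derivation:
Node J's children (from adjacency): B, A, K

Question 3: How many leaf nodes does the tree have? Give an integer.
Answer: 6

Derivation:
Leaves (nodes with no children): C, D, E, F, G, K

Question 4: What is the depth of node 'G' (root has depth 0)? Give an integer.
Answer: 3

Derivation:
Path from root to G: J -> B -> H -> G
Depth = number of edges = 3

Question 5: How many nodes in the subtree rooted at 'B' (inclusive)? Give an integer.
Subtree rooted at B contains: B, D, E, F, G, H
Count = 6

Answer: 6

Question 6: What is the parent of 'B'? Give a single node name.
Scan adjacency: B appears as child of J

Answer: J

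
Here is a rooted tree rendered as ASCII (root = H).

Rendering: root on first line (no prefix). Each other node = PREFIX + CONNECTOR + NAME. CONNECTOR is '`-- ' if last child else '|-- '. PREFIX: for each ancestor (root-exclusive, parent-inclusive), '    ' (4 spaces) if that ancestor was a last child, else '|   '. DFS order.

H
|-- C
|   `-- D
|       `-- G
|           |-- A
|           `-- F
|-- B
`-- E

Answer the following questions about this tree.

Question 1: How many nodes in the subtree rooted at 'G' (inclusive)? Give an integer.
Answer: 3

Derivation:
Subtree rooted at G contains: A, F, G
Count = 3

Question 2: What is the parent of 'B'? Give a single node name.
Answer: H

Derivation:
Scan adjacency: B appears as child of H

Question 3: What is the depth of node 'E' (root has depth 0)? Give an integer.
Path from root to E: H -> E
Depth = number of edges = 1

Answer: 1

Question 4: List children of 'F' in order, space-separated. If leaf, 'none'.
Node F's children (from adjacency): (leaf)

Answer: none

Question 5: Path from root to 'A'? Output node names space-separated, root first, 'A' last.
Answer: H C D G A

Derivation:
Walk down from root: H -> C -> D -> G -> A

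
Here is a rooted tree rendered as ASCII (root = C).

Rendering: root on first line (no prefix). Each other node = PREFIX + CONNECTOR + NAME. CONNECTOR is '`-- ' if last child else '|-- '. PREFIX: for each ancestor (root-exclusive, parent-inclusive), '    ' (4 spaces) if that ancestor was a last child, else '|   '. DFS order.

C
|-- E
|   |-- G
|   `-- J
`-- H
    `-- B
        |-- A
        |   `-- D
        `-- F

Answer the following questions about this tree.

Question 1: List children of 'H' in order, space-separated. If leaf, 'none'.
Answer: B

Derivation:
Node H's children (from adjacency): B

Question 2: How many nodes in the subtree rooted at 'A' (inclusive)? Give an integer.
Answer: 2

Derivation:
Subtree rooted at A contains: A, D
Count = 2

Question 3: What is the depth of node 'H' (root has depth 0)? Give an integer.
Path from root to H: C -> H
Depth = number of edges = 1

Answer: 1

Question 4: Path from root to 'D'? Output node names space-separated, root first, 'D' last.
Answer: C H B A D

Derivation:
Walk down from root: C -> H -> B -> A -> D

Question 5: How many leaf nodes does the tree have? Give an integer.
Answer: 4

Derivation:
Leaves (nodes with no children): D, F, G, J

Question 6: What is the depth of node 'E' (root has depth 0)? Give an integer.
Answer: 1

Derivation:
Path from root to E: C -> E
Depth = number of edges = 1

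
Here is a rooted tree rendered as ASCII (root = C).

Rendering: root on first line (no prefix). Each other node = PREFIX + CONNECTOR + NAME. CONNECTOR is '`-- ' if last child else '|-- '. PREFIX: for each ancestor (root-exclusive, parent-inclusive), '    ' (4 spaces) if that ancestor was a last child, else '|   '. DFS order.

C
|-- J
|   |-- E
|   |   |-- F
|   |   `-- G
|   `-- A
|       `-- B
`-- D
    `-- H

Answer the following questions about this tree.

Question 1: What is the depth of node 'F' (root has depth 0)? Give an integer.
Answer: 3

Derivation:
Path from root to F: C -> J -> E -> F
Depth = number of edges = 3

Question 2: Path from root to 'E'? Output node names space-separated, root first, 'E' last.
Walk down from root: C -> J -> E

Answer: C J E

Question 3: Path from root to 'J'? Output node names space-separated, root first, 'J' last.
Walk down from root: C -> J

Answer: C J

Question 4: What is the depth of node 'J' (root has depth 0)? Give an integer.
Answer: 1

Derivation:
Path from root to J: C -> J
Depth = number of edges = 1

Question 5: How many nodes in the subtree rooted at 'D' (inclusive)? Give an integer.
Answer: 2

Derivation:
Subtree rooted at D contains: D, H
Count = 2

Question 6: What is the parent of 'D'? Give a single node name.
Scan adjacency: D appears as child of C

Answer: C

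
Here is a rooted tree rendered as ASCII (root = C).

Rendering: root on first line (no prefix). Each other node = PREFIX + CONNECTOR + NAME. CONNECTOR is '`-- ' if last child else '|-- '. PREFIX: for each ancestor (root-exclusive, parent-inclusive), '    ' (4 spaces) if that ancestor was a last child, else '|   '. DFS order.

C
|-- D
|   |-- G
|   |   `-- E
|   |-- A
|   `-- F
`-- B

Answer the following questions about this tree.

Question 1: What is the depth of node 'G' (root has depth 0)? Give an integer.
Answer: 2

Derivation:
Path from root to G: C -> D -> G
Depth = number of edges = 2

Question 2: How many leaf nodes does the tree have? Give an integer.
Leaves (nodes with no children): A, B, E, F

Answer: 4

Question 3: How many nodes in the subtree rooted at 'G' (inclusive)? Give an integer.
Subtree rooted at G contains: E, G
Count = 2

Answer: 2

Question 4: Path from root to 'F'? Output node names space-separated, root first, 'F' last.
Answer: C D F

Derivation:
Walk down from root: C -> D -> F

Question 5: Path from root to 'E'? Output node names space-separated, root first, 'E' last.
Answer: C D G E

Derivation:
Walk down from root: C -> D -> G -> E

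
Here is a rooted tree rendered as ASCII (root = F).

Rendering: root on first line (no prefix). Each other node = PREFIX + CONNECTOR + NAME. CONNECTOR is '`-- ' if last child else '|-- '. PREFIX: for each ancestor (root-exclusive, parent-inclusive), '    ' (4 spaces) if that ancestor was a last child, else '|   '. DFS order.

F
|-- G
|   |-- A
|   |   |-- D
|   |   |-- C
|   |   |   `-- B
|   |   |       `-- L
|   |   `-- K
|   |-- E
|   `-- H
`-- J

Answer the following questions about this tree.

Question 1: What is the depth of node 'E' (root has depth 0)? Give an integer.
Answer: 2

Derivation:
Path from root to E: F -> G -> E
Depth = number of edges = 2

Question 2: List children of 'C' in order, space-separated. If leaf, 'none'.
Node C's children (from adjacency): B

Answer: B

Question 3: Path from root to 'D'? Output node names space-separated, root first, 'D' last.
Walk down from root: F -> G -> A -> D

Answer: F G A D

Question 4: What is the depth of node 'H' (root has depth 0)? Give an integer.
Path from root to H: F -> G -> H
Depth = number of edges = 2

Answer: 2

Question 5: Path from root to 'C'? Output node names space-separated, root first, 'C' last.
Walk down from root: F -> G -> A -> C

Answer: F G A C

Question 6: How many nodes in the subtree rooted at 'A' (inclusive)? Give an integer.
Subtree rooted at A contains: A, B, C, D, K, L
Count = 6

Answer: 6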